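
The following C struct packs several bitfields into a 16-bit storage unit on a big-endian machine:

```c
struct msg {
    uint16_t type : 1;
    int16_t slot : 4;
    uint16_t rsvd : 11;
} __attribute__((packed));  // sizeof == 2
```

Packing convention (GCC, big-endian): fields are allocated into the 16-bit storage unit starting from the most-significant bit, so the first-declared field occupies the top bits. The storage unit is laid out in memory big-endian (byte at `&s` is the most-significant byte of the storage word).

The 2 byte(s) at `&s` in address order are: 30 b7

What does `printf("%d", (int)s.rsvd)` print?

[0]=0x30 [1]=0xb7 (big-endian) → word 0x30b7
type [15+:1] = (word>>15) & 0x1 = 0
slot [11+:4] = (word>>11) & 0xf = 6
rsvd [0+:11] = (word>>0) & 0x7ff = 183  ←

183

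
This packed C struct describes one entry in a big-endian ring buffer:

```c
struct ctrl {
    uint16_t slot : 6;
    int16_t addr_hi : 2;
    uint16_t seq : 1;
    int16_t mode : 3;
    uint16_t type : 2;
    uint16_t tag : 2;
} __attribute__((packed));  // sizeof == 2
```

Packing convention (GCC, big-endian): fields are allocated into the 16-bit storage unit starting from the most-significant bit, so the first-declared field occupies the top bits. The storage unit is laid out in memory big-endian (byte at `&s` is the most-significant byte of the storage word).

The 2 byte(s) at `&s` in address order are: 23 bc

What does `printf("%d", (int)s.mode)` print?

[0]=0x23 [1]=0xbc (big-endian) → word 0x23bc
slot [10+:6] = (word>>10) & 0x3f = 8
addr_hi [8+:2] = (word>>8) & 0x3 = 3
seq [7+:1] = (word>>7) & 0x1 = 1
mode [4+:3] = (word>>4) & 0x7 = 3  ←
type [2+:2] = (word>>2) & 0x3 = 3
tag [0+:2] = (word>>0) & 0x3 = 0
mode signed 3b, MSB=0: value = 3

3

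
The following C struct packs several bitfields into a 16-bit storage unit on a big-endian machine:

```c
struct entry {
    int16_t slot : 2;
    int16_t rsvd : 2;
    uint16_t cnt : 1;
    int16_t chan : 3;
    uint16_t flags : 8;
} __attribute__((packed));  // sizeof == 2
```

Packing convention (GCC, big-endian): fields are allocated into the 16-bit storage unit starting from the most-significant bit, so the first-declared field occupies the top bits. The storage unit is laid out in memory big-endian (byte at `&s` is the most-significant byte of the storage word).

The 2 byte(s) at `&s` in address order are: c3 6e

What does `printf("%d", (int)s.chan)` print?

[0]=0xc3 [1]=0x6e (big-endian) → word 0xc36e
slot:2 @ bit 14 → (0xc36e>>14)&0x3 = 0x3
rsvd:2 @ bit 12 → (0xc36e>>12)&0x3 = 0x0
cnt:1 @ bit 11 → (0xc36e>>11)&0x1 = 0x0
chan:3 @ bit 8 → (0xc36e>>8)&0x7 = 0x3  ←
flags:8 @ bit 0 → (0xc36e>>0)&0xff = 0x6e
chan signed 3b, MSB=0: value = 3

3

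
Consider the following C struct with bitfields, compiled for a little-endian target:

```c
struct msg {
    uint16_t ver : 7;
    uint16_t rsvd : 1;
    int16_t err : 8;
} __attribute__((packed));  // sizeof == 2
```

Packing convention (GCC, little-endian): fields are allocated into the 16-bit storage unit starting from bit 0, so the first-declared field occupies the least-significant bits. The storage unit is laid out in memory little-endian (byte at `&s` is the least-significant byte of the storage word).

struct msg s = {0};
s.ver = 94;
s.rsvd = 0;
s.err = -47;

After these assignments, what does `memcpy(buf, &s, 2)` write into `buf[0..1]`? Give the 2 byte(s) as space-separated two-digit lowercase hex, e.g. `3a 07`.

5e d1

ver:7 = 94 → 0x5e << 0 → word 0x005e
rsvd:1 = 0 → 0x0 << 7 → word 0x005e
err:8 = -47 → 0xd1 << 8 → word 0xd15e
word = 0xd15e → little-endian bytes:
  [0]=0x5e  [1]=0xd1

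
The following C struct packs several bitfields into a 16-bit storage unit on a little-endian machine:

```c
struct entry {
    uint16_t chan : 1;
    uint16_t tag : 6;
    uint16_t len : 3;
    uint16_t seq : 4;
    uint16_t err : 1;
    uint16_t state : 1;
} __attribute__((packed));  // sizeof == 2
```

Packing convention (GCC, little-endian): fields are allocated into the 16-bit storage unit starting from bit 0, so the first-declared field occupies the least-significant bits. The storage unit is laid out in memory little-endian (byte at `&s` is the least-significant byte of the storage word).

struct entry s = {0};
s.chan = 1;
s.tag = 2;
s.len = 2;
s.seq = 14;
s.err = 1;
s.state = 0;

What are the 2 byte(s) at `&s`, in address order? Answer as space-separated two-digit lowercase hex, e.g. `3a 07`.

[0+:1] chan=1 & 0x1 = 0x1; word=0x0001
[1+:6] tag=2 & 0x3f = 0x2; word=0x0005
[7+:3] len=2 & 0x7 = 0x2; word=0x0105
[10+:4] seq=14 & 0xf = 0xe; word=0x3905
[14+:1] err=1 & 0x1 = 0x1; word=0x7905
[15+:1] state=0 & 0x1 = 0x0; word=0x7905
word = 0x7905 → little-endian bytes:
  [0]=0x05  [1]=0x79

05 79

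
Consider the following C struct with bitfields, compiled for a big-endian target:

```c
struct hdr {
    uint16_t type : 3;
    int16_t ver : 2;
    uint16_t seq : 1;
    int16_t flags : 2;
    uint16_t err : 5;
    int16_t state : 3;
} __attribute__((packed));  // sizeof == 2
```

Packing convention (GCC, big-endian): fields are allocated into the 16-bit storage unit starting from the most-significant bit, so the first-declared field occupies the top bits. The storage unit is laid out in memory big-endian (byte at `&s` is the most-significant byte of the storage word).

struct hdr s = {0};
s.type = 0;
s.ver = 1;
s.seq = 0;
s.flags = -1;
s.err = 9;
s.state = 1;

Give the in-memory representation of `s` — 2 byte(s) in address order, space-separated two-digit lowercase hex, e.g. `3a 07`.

0b 49

[13+:3] type=0 & 0x7 = 0x0; word=0x0000
[11+:2] ver=1 & 0x3 = 0x1; word=0x0800
[10+:1] seq=0 & 0x1 = 0x0; word=0x0800
[8+:2] flags=-1 & 0x3 = 0x3; word=0x0b00
[3+:5] err=9 & 0x1f = 0x9; word=0x0b48
[0+:3] state=1 & 0x7 = 0x1; word=0x0b49
word = 0x0b49 → big-endian bytes:
  [0]=0x0b  [1]=0x49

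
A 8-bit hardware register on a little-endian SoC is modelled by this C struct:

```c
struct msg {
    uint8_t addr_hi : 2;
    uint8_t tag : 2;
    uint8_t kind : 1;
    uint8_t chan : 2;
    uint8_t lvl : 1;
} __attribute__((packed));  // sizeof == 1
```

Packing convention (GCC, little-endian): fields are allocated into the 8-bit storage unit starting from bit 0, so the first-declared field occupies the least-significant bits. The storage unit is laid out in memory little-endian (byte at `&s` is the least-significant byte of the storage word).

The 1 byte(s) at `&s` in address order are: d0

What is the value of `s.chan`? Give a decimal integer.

[0]=0xd0 (little-endian) → word 0xd0
addr_hi:2 @ bit 0 → (0xd0>>0)&0x3 = 0x0
tag:2 @ bit 2 → (0xd0>>2)&0x3 = 0x0
kind:1 @ bit 4 → (0xd0>>4)&0x1 = 0x1
chan:2 @ bit 5 → (0xd0>>5)&0x3 = 0x2  ←
lvl:1 @ bit 7 → (0xd0>>7)&0x1 = 0x1

2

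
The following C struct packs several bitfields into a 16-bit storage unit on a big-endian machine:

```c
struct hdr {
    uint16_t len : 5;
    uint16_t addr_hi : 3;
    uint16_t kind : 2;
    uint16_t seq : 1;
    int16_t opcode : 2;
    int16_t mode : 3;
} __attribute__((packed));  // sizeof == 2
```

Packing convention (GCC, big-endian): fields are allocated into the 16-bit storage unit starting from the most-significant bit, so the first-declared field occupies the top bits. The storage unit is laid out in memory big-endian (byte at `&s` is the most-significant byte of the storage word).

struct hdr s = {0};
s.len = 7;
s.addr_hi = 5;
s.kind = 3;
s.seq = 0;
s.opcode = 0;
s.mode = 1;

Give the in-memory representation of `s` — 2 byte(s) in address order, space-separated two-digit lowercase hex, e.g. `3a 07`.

3d c1

[11+:5] len=7 & 0x1f = 0x7; word=0x3800
[8+:3] addr_hi=5 & 0x7 = 0x5; word=0x3d00
[6+:2] kind=3 & 0x3 = 0x3; word=0x3dc0
[5+:1] seq=0 & 0x1 = 0x0; word=0x3dc0
[3+:2] opcode=0 & 0x3 = 0x0; word=0x3dc0
[0+:3] mode=1 & 0x7 = 0x1; word=0x3dc1
word = 0x3dc1 → big-endian bytes:
  [0]=0x3d  [1]=0xc1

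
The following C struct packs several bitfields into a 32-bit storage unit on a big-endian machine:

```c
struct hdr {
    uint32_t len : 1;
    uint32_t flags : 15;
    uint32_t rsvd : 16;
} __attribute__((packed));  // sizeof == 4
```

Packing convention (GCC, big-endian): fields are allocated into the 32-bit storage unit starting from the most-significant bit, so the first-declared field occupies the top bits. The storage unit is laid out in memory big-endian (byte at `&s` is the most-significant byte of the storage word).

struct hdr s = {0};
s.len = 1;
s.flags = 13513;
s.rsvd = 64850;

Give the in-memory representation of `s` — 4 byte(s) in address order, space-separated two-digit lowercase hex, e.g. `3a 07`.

b4 c9 fd 52

[31+:1] len=1 & 0x1 = 0x1; word=0x80000000
[16+:15] flags=13513 & 0x7fff = 0x34c9; word=0xb4c90000
[0+:16] rsvd=64850 & 0xffff = 0xfd52; word=0xb4c9fd52
word = 0xb4c9fd52 → big-endian bytes:
  [0]=0xb4  [1]=0xc9  [2]=0xfd  [3]=0x52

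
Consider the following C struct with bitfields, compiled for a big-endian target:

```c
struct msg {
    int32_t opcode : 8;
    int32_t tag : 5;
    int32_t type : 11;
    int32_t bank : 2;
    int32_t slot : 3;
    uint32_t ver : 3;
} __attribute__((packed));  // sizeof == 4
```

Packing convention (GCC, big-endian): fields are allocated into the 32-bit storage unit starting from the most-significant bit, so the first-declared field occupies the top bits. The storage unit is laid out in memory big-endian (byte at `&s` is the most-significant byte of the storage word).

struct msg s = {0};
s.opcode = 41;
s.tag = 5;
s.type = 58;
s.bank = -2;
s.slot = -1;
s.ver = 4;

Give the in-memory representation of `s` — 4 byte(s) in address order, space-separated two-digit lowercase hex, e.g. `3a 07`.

29 28 3a bc

opcode (8b) val=41 bits=0x29 at bit 24: 0x29000000
tag (5b) val=5 bits=0x5 at bit 19: 0x29280000
type (11b) val=58 bits=0x3a at bit 8: 0x29283a00
bank (2b) val=-2 bits=0x2 at bit 6: 0x29283a80
slot (3b) val=-1 bits=0x7 at bit 3: 0x29283ab8
ver (3b) val=4 bits=0x4 at bit 0: 0x29283abc
word = 0x29283abc → big-endian bytes:
  [0]=0x29  [1]=0x28  [2]=0x3a  [3]=0xbc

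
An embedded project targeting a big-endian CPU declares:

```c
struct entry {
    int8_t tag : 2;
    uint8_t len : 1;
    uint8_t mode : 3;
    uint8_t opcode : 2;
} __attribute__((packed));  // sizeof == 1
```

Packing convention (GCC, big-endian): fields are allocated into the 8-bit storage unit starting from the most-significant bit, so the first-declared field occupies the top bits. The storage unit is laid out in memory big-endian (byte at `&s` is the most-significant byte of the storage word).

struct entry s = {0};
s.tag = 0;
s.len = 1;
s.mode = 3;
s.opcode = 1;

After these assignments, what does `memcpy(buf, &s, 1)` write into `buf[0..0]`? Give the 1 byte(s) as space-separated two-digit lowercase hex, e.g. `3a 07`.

2d

tag (2b) val=0 bits=0x0 at bit 6: 0x00
len (1b) val=1 bits=0x1 at bit 5: 0x20
mode (3b) val=3 bits=0x3 at bit 2: 0x2c
opcode (2b) val=1 bits=0x1 at bit 0: 0x2d
word = 0x2d → big-endian bytes:
  [0]=0x2d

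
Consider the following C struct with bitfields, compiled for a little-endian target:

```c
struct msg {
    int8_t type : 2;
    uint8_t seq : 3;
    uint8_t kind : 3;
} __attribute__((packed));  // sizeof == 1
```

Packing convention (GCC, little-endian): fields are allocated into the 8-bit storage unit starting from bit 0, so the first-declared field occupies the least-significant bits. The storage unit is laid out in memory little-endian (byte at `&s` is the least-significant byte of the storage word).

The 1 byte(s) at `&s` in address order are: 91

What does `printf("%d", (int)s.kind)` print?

4

[0]=0x91 (little-endian) → word 0x91
type [0+:2] = (word>>0) & 0x3 = 1
seq [2+:3] = (word>>2) & 0x7 = 4
kind [5+:3] = (word>>5) & 0x7 = 4  ←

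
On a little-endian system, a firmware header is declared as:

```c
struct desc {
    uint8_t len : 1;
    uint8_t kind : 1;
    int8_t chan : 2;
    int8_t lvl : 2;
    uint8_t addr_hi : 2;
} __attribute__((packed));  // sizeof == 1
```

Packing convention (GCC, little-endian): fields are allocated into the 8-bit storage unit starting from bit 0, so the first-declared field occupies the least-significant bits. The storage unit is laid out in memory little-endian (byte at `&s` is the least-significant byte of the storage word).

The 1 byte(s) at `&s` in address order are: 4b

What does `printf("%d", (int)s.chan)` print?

-2

[0]=0x4b (little-endian) → word 0x4b
len [0+:1] = (word>>0) & 0x1 = 1
kind [1+:1] = (word>>1) & 0x1 = 1
chan [2+:2] = (word>>2) & 0x3 = 2  ←
lvl [4+:2] = (word>>4) & 0x3 = 0
addr_hi [6+:2] = (word>>6) & 0x3 = 1
chan signed 2b, MSB=1: 2 - 4 = -2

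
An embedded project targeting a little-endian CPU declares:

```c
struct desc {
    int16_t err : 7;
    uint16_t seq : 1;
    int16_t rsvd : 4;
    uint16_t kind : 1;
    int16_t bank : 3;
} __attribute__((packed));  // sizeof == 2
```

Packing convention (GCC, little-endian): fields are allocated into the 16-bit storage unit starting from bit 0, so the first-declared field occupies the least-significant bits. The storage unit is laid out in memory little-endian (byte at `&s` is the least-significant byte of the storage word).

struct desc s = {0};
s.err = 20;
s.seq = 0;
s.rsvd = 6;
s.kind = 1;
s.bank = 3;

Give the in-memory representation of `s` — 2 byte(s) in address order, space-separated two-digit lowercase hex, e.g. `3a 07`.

err (7b) val=20 bits=0x14 at bit 0: 0x0014
seq (1b) val=0 bits=0x0 at bit 7: 0x0014
rsvd (4b) val=6 bits=0x6 at bit 8: 0x0614
kind (1b) val=1 bits=0x1 at bit 12: 0x1614
bank (3b) val=3 bits=0x3 at bit 13: 0x7614
word = 0x7614 → little-endian bytes:
  [0]=0x14  [1]=0x76

14 76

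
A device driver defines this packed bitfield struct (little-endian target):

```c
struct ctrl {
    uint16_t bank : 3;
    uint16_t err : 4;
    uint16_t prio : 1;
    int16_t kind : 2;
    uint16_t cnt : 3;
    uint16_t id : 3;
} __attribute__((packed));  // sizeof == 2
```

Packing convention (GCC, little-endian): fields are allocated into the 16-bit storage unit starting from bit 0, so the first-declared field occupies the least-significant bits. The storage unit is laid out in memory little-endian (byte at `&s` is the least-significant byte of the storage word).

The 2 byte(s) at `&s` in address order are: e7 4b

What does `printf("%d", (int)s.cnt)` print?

[0]=0xe7 [1]=0x4b (little-endian) → word 0x4be7
bank [0+:3] = (word>>0) & 0x7 = 7
err [3+:4] = (word>>3) & 0xf = 12
prio [7+:1] = (word>>7) & 0x1 = 1
kind [8+:2] = (word>>8) & 0x3 = 3
cnt [10+:3] = (word>>10) & 0x7 = 2  ←
id [13+:3] = (word>>13) & 0x7 = 2

2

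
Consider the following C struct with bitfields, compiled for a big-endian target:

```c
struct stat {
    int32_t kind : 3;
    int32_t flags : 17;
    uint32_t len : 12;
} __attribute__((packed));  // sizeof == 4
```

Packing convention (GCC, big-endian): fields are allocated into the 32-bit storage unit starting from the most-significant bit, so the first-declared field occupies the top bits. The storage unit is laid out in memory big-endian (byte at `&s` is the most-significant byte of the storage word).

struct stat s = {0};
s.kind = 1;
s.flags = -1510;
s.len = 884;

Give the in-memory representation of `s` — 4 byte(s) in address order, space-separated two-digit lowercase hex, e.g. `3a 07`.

[29+:3] kind=1 & 0x7 = 0x1; word=0x20000000
[12+:17] flags=-1510 & 0x1ffff = 0x1fa1a; word=0x3fa1a000
[0+:12] len=884 & 0xfff = 0x374; word=0x3fa1a374
word = 0x3fa1a374 → big-endian bytes:
  [0]=0x3f  [1]=0xa1  [2]=0xa3  [3]=0x74

3f a1 a3 74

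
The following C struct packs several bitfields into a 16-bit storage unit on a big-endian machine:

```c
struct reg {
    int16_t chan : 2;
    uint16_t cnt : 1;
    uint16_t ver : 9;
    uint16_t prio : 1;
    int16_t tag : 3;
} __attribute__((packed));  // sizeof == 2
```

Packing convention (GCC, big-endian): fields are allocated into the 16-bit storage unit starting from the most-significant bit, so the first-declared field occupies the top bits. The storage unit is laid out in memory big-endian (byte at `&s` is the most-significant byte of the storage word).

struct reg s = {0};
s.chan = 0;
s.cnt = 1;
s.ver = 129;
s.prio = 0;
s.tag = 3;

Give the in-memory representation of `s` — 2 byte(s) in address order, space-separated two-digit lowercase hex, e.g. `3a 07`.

28 13

chan (2b) val=0 bits=0x0 at bit 14: 0x0000
cnt (1b) val=1 bits=0x1 at bit 13: 0x2000
ver (9b) val=129 bits=0x81 at bit 4: 0x2810
prio (1b) val=0 bits=0x0 at bit 3: 0x2810
tag (3b) val=3 bits=0x3 at bit 0: 0x2813
word = 0x2813 → big-endian bytes:
  [0]=0x28  [1]=0x13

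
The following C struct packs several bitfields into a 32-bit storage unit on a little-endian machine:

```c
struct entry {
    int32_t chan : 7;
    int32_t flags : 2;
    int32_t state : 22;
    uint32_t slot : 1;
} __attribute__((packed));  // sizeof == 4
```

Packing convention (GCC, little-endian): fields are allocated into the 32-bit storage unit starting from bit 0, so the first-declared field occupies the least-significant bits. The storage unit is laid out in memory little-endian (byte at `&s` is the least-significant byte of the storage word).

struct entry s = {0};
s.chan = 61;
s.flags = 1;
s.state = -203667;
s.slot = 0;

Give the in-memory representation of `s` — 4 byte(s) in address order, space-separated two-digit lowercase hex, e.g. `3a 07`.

bd da c8 79

chan:7 = 61 → 0x3d << 0 → word 0x0000003d
flags:2 = 1 → 0x1 << 7 → word 0x000000bd
state:22 = -203667 → 0x3ce46d << 9 → word 0x79c8dabd
slot:1 = 0 → 0x0 << 31 → word 0x79c8dabd
word = 0x79c8dabd → little-endian bytes:
  [0]=0xbd  [1]=0xda  [2]=0xc8  [3]=0x79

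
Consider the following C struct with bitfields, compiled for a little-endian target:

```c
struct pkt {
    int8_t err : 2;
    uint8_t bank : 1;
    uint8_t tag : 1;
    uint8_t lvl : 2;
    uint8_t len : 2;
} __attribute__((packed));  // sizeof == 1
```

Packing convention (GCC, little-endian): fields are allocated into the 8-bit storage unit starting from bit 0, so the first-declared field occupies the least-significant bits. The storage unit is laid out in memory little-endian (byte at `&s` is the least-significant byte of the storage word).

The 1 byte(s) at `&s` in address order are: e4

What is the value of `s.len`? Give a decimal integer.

[0]=0xe4 (little-endian) → word 0xe4
err [0+:2] = (word>>0) & 0x3 = 0
bank [2+:1] = (word>>2) & 0x1 = 1
tag [3+:1] = (word>>3) & 0x1 = 0
lvl [4+:2] = (word>>4) & 0x3 = 2
len [6+:2] = (word>>6) & 0x3 = 3  ←

3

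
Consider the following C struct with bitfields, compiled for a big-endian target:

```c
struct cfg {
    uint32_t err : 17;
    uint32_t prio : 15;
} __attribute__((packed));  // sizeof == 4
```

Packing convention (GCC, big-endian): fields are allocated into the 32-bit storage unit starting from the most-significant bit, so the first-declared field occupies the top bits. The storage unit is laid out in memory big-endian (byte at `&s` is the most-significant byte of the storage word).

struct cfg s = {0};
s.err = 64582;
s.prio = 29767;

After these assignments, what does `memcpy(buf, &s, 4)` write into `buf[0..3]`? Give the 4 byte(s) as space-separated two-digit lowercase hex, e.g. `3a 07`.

err:17 = 64582 → 0xfc46 << 15 → word 0x7e230000
prio:15 = 29767 → 0x7447 << 0 → word 0x7e237447
word = 0x7e237447 → big-endian bytes:
  [0]=0x7e  [1]=0x23  [2]=0x74  [3]=0x47

7e 23 74 47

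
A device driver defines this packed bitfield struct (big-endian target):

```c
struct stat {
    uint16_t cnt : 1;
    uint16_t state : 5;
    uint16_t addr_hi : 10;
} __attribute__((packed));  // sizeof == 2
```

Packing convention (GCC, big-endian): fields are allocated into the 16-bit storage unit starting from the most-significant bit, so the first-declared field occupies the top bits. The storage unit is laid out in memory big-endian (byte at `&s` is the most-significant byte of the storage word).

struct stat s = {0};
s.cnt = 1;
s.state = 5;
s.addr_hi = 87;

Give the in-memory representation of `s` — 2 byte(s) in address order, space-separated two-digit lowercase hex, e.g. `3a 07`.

94 57

cnt (1b) val=1 bits=0x1 at bit 15: 0x8000
state (5b) val=5 bits=0x5 at bit 10: 0x9400
addr_hi (10b) val=87 bits=0x57 at bit 0: 0x9457
word = 0x9457 → big-endian bytes:
  [0]=0x94  [1]=0x57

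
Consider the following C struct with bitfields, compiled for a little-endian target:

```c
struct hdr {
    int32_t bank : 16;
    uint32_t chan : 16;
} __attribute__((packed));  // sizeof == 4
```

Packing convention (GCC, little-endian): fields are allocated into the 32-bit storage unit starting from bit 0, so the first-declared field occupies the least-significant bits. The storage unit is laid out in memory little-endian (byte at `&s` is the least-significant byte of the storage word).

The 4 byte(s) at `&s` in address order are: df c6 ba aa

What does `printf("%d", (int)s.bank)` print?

-14625

[0]=0xdf [1]=0xc6 [2]=0xba [3]=0xaa (little-endian) → word 0xaabac6df
bank:16 @ bit 0 → (0xaabac6df>>0)&0xffff = 0xc6df  ←
chan:16 @ bit 16 → (0xaabac6df>>16)&0xffff = 0xaaba
bank signed 16b, MSB=1: 50911 - 65536 = -14625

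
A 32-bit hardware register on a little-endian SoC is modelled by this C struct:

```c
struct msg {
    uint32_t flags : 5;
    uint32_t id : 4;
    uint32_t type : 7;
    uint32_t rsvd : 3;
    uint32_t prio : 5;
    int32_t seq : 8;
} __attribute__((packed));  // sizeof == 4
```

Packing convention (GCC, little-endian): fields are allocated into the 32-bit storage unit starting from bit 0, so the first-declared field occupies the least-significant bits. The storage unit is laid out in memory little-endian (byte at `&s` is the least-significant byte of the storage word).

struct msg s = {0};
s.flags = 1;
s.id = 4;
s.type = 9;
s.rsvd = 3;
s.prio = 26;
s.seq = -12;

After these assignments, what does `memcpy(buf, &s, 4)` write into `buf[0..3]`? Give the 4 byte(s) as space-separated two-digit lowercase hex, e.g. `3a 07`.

81 12 d3 f4

flags (5b) val=1 bits=0x1 at bit 0: 0x00000001
id (4b) val=4 bits=0x4 at bit 5: 0x00000081
type (7b) val=9 bits=0x9 at bit 9: 0x00001281
rsvd (3b) val=3 bits=0x3 at bit 16: 0x00031281
prio (5b) val=26 bits=0x1a at bit 19: 0x00d31281
seq (8b) val=-12 bits=0xf4 at bit 24: 0xf4d31281
word = 0xf4d31281 → little-endian bytes:
  [0]=0x81  [1]=0x12  [2]=0xd3  [3]=0xf4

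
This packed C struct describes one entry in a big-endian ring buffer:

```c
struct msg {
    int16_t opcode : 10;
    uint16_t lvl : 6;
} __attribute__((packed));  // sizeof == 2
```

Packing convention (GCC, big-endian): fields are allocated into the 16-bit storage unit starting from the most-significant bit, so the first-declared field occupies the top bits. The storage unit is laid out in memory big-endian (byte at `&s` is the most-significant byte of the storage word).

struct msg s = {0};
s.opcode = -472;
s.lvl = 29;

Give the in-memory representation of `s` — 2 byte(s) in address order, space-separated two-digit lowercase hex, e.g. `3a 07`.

[6+:10] opcode=-472 & 0x3ff = 0x228; word=0x8a00
[0+:6] lvl=29 & 0x3f = 0x1d; word=0x8a1d
word = 0x8a1d → big-endian bytes:
  [0]=0x8a  [1]=0x1d

8a 1d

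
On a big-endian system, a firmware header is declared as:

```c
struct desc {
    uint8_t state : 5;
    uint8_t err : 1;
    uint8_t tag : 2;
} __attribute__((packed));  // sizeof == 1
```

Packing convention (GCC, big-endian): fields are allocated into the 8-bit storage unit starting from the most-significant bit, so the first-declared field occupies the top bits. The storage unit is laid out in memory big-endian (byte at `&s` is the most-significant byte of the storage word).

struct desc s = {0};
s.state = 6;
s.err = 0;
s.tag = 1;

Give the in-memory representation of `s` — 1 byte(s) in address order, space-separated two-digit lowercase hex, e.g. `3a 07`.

31

state:5 = 6 → 0x6 << 3 → word 0x30
err:1 = 0 → 0x0 << 2 → word 0x30
tag:2 = 1 → 0x1 << 0 → word 0x31
word = 0x31 → big-endian bytes:
  [0]=0x31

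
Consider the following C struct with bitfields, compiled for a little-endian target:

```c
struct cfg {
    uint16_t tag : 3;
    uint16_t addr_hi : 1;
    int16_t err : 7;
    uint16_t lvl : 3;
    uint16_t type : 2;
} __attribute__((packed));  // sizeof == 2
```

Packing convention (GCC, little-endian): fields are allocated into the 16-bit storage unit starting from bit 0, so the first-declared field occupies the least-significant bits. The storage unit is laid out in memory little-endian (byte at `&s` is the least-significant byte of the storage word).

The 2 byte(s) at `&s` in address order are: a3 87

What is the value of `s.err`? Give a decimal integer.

[0]=0xa3 [1]=0x87 (little-endian) → word 0x87a3
tag:3 @ bit 0 → (0x87a3>>0)&0x7 = 0x3
addr_hi:1 @ bit 3 → (0x87a3>>3)&0x1 = 0x0
err:7 @ bit 4 → (0x87a3>>4)&0x7f = 0x7a  ←
lvl:3 @ bit 11 → (0x87a3>>11)&0x7 = 0x0
type:2 @ bit 14 → (0x87a3>>14)&0x3 = 0x2
err signed 7b, MSB=1: 122 - 128 = -6

-6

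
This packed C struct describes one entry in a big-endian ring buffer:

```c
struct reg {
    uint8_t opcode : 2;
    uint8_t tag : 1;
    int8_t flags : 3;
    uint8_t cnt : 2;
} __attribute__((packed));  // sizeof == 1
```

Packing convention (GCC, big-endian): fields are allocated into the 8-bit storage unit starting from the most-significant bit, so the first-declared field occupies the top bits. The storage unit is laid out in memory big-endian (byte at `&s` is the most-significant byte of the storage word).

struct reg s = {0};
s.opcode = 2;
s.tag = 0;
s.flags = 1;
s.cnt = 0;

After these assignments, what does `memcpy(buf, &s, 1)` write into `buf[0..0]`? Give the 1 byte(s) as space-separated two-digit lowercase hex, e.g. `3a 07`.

84

opcode (2b) val=2 bits=0x2 at bit 6: 0x80
tag (1b) val=0 bits=0x0 at bit 5: 0x80
flags (3b) val=1 bits=0x1 at bit 2: 0x84
cnt (2b) val=0 bits=0x0 at bit 0: 0x84
word = 0x84 → big-endian bytes:
  [0]=0x84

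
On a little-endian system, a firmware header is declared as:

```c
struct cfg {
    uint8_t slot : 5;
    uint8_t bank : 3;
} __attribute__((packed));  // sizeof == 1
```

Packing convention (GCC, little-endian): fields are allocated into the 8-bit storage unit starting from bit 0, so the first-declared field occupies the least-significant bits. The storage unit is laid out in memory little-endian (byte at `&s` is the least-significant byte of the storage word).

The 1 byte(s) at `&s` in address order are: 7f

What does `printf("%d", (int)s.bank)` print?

[0]=0x7f (little-endian) → word 0x7f
slot:5 @ bit 0 → (0x7f>>0)&0x1f = 0x1f
bank:3 @ bit 5 → (0x7f>>5)&0x7 = 0x3  ←

3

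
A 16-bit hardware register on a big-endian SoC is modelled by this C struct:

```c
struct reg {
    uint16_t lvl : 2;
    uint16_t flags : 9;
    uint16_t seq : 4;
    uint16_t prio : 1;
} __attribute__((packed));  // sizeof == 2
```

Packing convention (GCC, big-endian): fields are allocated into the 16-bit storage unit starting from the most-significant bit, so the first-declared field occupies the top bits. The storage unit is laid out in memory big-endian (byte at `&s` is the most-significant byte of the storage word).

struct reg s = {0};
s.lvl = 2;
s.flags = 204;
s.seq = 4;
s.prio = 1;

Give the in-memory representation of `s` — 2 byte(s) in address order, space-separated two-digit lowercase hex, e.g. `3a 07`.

99 89

lvl:2 = 2 → 0x2 << 14 → word 0x8000
flags:9 = 204 → 0xcc << 5 → word 0x9980
seq:4 = 4 → 0x4 << 1 → word 0x9988
prio:1 = 1 → 0x1 << 0 → word 0x9989
word = 0x9989 → big-endian bytes:
  [0]=0x99  [1]=0x89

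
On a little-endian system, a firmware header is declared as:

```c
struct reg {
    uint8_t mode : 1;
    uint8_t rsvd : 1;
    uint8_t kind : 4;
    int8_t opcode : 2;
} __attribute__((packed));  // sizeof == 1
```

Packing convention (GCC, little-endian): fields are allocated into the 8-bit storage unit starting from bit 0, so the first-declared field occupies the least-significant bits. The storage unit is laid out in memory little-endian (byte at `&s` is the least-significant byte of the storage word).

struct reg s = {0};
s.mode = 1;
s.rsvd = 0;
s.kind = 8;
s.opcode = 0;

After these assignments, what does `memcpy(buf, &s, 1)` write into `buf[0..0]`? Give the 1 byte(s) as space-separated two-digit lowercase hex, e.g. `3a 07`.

[0+:1] mode=1 & 0x1 = 0x1; word=0x01
[1+:1] rsvd=0 & 0x1 = 0x0; word=0x01
[2+:4] kind=8 & 0xf = 0x8; word=0x21
[6+:2] opcode=0 & 0x3 = 0x0; word=0x21
word = 0x21 → little-endian bytes:
  [0]=0x21

21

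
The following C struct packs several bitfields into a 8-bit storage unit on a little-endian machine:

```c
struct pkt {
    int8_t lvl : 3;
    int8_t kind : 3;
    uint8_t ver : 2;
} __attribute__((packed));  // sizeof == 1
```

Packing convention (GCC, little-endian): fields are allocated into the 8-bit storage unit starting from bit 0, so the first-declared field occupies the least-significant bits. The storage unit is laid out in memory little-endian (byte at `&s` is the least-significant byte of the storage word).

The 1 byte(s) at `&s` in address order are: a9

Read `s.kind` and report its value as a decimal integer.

-3

[0]=0xa9 (little-endian) → word 0xa9
lvl [0+:3] = (word>>0) & 0x7 = 1
kind [3+:3] = (word>>3) & 0x7 = 5  ←
ver [6+:2] = (word>>6) & 0x3 = 2
kind signed 3b, MSB=1: 5 - 8 = -3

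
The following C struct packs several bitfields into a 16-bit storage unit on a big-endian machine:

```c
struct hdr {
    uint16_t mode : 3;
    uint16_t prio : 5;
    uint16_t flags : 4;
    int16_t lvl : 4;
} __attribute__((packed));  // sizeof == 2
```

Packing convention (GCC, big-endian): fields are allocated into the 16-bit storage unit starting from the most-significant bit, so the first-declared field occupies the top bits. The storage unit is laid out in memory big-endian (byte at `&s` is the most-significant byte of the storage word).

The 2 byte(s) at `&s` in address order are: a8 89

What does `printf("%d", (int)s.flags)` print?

[0]=0xa8 [1]=0x89 (big-endian) → word 0xa889
mode:3 @ bit 13 → (0xa889>>13)&0x7 = 0x5
prio:5 @ bit 8 → (0xa889>>8)&0x1f = 0x8
flags:4 @ bit 4 → (0xa889>>4)&0xf = 0x8  ←
lvl:4 @ bit 0 → (0xa889>>0)&0xf = 0x9

8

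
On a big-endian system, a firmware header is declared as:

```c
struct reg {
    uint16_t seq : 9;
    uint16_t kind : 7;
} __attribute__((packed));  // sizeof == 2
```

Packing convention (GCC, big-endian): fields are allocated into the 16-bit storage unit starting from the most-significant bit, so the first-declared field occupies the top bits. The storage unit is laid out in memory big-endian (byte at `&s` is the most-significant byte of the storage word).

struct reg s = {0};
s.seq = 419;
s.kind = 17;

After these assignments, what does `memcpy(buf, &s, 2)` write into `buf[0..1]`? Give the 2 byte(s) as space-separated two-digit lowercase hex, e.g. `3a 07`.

seq:9 = 419 → 0x1a3 << 7 → word 0xd180
kind:7 = 17 → 0x11 << 0 → word 0xd191
word = 0xd191 → big-endian bytes:
  [0]=0xd1  [1]=0x91

d1 91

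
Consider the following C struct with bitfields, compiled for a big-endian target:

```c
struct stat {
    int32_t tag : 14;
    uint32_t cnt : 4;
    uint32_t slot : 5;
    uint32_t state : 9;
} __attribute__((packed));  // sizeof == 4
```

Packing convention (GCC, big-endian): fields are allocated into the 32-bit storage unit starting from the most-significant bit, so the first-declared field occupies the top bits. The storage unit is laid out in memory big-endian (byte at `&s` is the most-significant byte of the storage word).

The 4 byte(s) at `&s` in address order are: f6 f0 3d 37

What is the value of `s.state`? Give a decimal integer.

311

[0]=0xf6 [1]=0xf0 [2]=0x3d [3]=0x37 (big-endian) → word 0xf6f03d37
tag [18+:14] = (word>>18) & 0x3fff = 15804
cnt [14+:4] = (word>>14) & 0xf = 0
slot [9+:5] = (word>>9) & 0x1f = 30
state [0+:9] = (word>>0) & 0x1ff = 311  ←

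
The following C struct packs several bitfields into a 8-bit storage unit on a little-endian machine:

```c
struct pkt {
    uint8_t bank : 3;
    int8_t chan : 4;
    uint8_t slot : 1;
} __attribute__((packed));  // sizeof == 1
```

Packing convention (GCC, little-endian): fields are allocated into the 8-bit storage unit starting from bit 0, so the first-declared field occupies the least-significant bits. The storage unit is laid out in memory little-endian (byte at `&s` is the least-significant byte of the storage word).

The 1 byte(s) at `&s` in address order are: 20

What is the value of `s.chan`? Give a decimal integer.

4

[0]=0x20 (little-endian) → word 0x20
bank:3 @ bit 0 → (0x20>>0)&0x7 = 0x0
chan:4 @ bit 3 → (0x20>>3)&0xf = 0x4  ←
slot:1 @ bit 7 → (0x20>>7)&0x1 = 0x0
chan signed 4b, MSB=0: value = 4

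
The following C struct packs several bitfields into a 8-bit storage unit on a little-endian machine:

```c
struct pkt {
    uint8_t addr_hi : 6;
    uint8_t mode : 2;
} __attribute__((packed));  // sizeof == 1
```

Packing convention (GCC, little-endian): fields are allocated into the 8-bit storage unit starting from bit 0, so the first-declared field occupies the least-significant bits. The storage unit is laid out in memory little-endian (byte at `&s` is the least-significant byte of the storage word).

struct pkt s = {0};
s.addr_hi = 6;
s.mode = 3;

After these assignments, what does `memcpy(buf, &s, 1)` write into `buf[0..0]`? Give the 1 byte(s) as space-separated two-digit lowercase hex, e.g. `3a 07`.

addr_hi:6 = 6 → 0x6 << 0 → word 0x06
mode:2 = 3 → 0x3 << 6 → word 0xc6
word = 0xc6 → little-endian bytes:
  [0]=0xc6

c6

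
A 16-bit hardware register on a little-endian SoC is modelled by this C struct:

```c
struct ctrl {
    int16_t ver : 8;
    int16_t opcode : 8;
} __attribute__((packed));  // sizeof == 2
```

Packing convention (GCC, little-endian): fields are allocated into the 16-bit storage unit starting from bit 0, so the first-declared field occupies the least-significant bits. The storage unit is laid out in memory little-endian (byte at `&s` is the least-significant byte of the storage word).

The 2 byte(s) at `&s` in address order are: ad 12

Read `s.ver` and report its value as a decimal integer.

-83

[0]=0xad [1]=0x12 (little-endian) → word 0x12ad
ver:8 @ bit 0 → (0x12ad>>0)&0xff = 0xad  ←
opcode:8 @ bit 8 → (0x12ad>>8)&0xff = 0x12
ver signed 8b, MSB=1: 173 - 256 = -83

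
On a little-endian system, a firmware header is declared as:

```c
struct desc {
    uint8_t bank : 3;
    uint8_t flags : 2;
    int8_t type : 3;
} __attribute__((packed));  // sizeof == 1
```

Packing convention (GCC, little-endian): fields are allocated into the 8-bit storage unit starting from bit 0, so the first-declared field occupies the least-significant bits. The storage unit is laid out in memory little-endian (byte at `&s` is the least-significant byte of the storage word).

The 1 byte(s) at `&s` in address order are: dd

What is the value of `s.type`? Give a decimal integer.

-2

[0]=0xdd (little-endian) → word 0xdd
bank [0+:3] = (word>>0) & 0x7 = 5
flags [3+:2] = (word>>3) & 0x3 = 3
type [5+:3] = (word>>5) & 0x7 = 6  ←
type signed 3b, MSB=1: 6 - 8 = -2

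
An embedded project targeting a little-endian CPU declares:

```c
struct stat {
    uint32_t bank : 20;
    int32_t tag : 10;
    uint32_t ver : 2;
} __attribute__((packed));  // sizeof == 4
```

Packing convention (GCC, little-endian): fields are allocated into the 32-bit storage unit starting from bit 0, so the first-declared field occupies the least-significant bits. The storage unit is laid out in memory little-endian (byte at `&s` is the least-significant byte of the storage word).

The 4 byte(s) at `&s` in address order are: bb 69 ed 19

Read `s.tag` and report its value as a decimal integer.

414

[0]=0xbb [1]=0x69 [2]=0xed [3]=0x19 (little-endian) → word 0x19ed69bb
bank:20 @ bit 0 → (0x19ed69bb>>0)&0xfffff = 0xd69bb
tag:10 @ bit 20 → (0x19ed69bb>>20)&0x3ff = 0x19e  ←
ver:2 @ bit 30 → (0x19ed69bb>>30)&0x3 = 0x0
tag signed 10b, MSB=0: value = 414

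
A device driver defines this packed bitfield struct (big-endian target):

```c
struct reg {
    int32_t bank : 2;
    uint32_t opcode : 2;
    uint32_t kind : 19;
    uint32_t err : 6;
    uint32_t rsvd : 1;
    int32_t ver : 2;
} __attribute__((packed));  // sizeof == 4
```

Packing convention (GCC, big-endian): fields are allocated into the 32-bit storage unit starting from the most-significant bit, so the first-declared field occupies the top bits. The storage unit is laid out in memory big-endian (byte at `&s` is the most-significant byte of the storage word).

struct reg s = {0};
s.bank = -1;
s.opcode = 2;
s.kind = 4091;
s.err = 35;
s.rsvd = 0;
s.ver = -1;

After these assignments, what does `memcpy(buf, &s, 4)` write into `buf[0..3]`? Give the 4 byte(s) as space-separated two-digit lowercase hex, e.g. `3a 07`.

bank (2b) val=-1 bits=0x3 at bit 30: 0xc0000000
opcode (2b) val=2 bits=0x2 at bit 28: 0xe0000000
kind (19b) val=4091 bits=0xffb at bit 9: 0xe01ff600
err (6b) val=35 bits=0x23 at bit 3: 0xe01ff718
rsvd (1b) val=0 bits=0x0 at bit 2: 0xe01ff718
ver (2b) val=-1 bits=0x3 at bit 0: 0xe01ff71b
word = 0xe01ff71b → big-endian bytes:
  [0]=0xe0  [1]=0x1f  [2]=0xf7  [3]=0x1b

e0 1f f7 1b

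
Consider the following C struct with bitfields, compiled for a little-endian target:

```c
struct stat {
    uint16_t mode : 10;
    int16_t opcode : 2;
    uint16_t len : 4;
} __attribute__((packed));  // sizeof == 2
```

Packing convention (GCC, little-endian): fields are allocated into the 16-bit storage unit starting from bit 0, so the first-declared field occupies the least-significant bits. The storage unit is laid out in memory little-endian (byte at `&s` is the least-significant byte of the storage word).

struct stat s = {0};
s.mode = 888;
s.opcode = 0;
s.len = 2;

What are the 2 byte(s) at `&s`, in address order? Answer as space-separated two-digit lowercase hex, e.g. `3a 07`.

mode:10 = 888 → 0x378 << 0 → word 0x0378
opcode:2 = 0 → 0x0 << 10 → word 0x0378
len:4 = 2 → 0x2 << 12 → word 0x2378
word = 0x2378 → little-endian bytes:
  [0]=0x78  [1]=0x23

78 23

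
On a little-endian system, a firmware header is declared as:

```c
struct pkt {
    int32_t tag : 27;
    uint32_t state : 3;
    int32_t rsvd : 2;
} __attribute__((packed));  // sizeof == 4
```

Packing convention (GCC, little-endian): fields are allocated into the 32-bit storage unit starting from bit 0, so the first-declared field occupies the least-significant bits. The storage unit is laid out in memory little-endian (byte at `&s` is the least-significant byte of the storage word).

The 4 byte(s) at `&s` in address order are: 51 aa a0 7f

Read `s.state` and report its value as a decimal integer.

[0]=0x51 [1]=0xaa [2]=0xa0 [3]=0x7f (little-endian) → word 0x7fa0aa51
tag:27 @ bit 0 → (0x7fa0aa51>>0)&0x7ffffff = 0x7a0aa51
state:3 @ bit 27 → (0x7fa0aa51>>27)&0x7 = 0x7  ←
rsvd:2 @ bit 30 → (0x7fa0aa51>>30)&0x3 = 0x1

7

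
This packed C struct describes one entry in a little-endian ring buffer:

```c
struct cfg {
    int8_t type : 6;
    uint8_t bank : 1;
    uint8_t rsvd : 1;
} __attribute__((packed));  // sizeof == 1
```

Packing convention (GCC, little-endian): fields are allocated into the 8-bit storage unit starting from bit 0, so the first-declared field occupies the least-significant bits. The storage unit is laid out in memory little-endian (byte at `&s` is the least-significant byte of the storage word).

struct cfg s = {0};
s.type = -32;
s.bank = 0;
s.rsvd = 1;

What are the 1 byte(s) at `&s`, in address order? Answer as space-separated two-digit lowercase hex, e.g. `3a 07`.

a0

[0+:6] type=-32 & 0x3f = 0x20; word=0x20
[6+:1] bank=0 & 0x1 = 0x0; word=0x20
[7+:1] rsvd=1 & 0x1 = 0x1; word=0xa0
word = 0xa0 → little-endian bytes:
  [0]=0xa0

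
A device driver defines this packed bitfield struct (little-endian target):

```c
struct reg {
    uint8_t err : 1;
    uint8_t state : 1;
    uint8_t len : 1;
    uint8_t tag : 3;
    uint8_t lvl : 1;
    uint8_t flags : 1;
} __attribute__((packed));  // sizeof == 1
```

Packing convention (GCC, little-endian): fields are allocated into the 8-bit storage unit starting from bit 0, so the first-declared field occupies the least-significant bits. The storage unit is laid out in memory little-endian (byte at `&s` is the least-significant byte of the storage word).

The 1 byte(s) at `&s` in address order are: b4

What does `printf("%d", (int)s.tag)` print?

6

[0]=0xb4 (little-endian) → word 0xb4
err [0+:1] = (word>>0) & 0x1 = 0
state [1+:1] = (word>>1) & 0x1 = 0
len [2+:1] = (word>>2) & 0x1 = 1
tag [3+:3] = (word>>3) & 0x7 = 6  ←
lvl [6+:1] = (word>>6) & 0x1 = 0
flags [7+:1] = (word>>7) & 0x1 = 1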